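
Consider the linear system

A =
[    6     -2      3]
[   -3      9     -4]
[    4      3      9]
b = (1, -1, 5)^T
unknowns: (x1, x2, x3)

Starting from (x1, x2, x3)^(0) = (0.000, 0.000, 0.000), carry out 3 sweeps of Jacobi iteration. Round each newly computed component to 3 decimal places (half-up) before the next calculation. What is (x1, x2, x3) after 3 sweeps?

(-0.028, 0.070, 0.557)

Iteration 1:
  x1 = (1 - (-2)·0.000 - (3)·0.000) / (6) = 0.167
  x2 = (-1 - (-3)·0.000 - (-4)·0.000) / (9) = -0.111
  x3 = (5 - (4)·0.000 - (3)·0.000) / (9) = 0.556
Iteration 2:
  x1 = (1 - (-2)·-0.111 - (3)·0.556) / (6) = -0.148
  x2 = (-1 - (-3)·0.167 - (-4)·0.556) / (9) = 0.192
  x3 = (5 - (4)·0.167 - (3)·-0.111) / (9) = 0.518
Iteration 3:
  x1 = (1 - (-2)·0.192 - (3)·0.518) / (6) = -0.028
  x2 = (-1 - (-3)·-0.148 - (-4)·0.518) / (9) = 0.070
  x3 = (5 - (4)·-0.148 - (3)·0.192) / (9) = 0.557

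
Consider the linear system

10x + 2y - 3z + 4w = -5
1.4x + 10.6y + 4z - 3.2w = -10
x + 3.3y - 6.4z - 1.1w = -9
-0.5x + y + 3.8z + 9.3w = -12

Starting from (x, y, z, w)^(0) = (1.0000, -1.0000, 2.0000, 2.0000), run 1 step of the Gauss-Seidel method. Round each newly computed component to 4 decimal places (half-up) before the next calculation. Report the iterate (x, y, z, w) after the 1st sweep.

Iteration 1:
  x = (-5 - (2)·-1.0000 - (-3)·2.0000 - (4)·2.0000) / (10) = -0.5000
  y = (-10 - (1.4)·-0.5000 - (4)·2.0000 - (-3.2)·2.0000) / (10.6) = -1.0283
  z = (-9 - (1)·-0.5000 - (3.3)·-1.0283 - (-1.1)·2.0000) / (-6.4) = 0.4542
  w = (-12 - (-0.5)·-0.5000 - (1)·-1.0283 - (3.8)·0.4542) / (9.3) = -1.3922

(-0.5000, -1.0283, 0.4542, -1.3922)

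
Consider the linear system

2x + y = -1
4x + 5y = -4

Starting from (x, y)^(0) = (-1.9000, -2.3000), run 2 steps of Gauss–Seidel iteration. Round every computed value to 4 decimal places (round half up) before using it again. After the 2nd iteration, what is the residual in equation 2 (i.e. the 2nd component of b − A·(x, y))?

0.0000

Iteration 1:
  x = (-1 - (1)·-2.3000) / (2) = 0.6500
  y = (-4 - (4)·0.6500) / (5) = -1.3200
Iteration 2:
  x = (-1 - (1)·-1.3200) / (2) = 0.1600
  y = (-4 - (4)·0.1600) / (5) = -0.9280
Residual b − A·x = (-0.3920, 0.0000)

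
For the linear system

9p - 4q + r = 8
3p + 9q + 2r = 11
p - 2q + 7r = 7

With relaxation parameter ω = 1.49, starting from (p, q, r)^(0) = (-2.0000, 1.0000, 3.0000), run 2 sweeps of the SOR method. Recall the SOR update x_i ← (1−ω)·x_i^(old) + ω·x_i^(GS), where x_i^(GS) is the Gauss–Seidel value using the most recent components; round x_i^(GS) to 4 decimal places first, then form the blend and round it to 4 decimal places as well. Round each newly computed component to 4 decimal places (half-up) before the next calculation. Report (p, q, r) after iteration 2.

Iteration 1:
  p: GS value = (8 - (-4)·1.0000 - (1)·3.0000) / (9) = 1.0000;  p ← (1−ω)·-2.0000 + ω·1.0000 = 2.4700
  q: GS value = (11 - (3)·2.4700 - (2)·3.0000) / (9) = -0.2678;  q ← (1−ω)·1.0000 + ω·-0.2678 = -0.8890
  r: GS value = (7 - (1)·2.4700 - (-2)·-0.8890) / (7) = 0.3931;  r ← (1−ω)·3.0000 + ω·0.3931 = -0.8843
Iteration 2:
  p: GS value = (8 - (-4)·-0.8890 - (1)·-0.8843) / (9) = 0.5920;  p ← (1−ω)·2.4700 + ω·0.5920 = -0.3282
  q: GS value = (11 - (3)·-0.3282 - (2)·-0.8843) / (9) = 1.5281;  q ← (1−ω)·-0.8890 + ω·1.5281 = 2.7125
  r: GS value = (7 - (1)·-0.3282 - (-2)·2.7125) / (7) = 1.8219;  r ← (1−ω)·-0.8843 + ω·1.8219 = 3.1479

(-0.3282, 2.7125, 3.1479)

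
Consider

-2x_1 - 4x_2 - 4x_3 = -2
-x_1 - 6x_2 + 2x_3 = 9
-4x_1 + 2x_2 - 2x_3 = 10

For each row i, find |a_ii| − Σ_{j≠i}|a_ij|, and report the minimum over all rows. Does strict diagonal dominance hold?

row 1: |-2| − (4+4) = -6
row 2: |-6| − (1+2) = 3
row 3: |-2| − (4+2) = -4
minimum over rows = -6 → not strictly diagonally dominant

-6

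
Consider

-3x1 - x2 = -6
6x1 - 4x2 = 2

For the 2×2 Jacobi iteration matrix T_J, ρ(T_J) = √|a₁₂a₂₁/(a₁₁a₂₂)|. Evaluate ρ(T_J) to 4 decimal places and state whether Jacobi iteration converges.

0.7071

a₁₂a₂₁/(a₁₁a₂₂) = (-1)·(6) / ((-3)·(-4)) = -0.500000
ρ = √|-0.500000| = √0.500000 = 0.7071
ρ < 1, so Jacobi converges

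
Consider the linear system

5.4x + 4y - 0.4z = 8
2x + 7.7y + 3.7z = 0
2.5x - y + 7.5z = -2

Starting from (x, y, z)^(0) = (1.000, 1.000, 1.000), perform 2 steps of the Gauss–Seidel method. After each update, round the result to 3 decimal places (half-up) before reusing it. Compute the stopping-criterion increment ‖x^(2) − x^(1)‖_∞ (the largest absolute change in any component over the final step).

Iteration 1:
  x = (8 - (4)·1.000 - (-0.4)·1.000) / (5.4) = 0.815
  y = (0 - (2)·0.815 - (3.7)·1.000) / (7.7) = -0.692
  z = (-2 - (2.5)·0.815 - (-1)·-0.692) / (7.5) = -0.631
Iteration 2:
  x = (8 - (4)·-0.692 - (-0.4)·-0.631) / (5.4) = 1.947
  y = (0 - (2)·1.947 - (3.7)·-0.631) / (7.7) = -0.203
  z = (-2 - (2.5)·1.947 - (-1)·-0.203) / (7.5) = -0.943
Change: (1.132, 0.489, -0.312) → max |·| = 1.132

1.132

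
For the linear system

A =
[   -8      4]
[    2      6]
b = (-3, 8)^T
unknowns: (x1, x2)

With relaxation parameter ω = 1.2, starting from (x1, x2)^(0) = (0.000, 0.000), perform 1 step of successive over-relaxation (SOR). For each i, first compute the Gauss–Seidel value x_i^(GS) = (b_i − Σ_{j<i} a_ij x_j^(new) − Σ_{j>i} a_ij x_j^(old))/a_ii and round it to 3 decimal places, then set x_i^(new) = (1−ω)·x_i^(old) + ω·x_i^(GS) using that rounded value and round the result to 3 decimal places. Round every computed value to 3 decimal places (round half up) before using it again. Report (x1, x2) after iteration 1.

Iteration 1:
  x1: GS value = (-3 - (4)·0.000) / (-8) = 0.375;  x1 ← (1−ω)·0.000 + ω·0.375 = 0.450
  x2: GS value = (8 - (2)·0.450) / (6) = 1.183;  x2 ← (1−ω)·0.000 + ω·1.183 = 1.420

(0.450, 1.420)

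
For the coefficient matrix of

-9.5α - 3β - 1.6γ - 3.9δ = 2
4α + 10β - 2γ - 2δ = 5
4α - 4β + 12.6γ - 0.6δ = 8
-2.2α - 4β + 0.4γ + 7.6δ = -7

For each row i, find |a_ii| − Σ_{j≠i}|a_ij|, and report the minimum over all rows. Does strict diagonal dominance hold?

row 1: |-9.5| − (3+1.6+3.9) = 1
row 2: |10| − (4+2+2) = 2
row 3: |12.6| − (4+4+0.6) = 4
row 4: |7.6| − (2.2+4+0.4) = 1
minimum over rows = 1 → strictly diagonally dominant (convergence guaranteed)

1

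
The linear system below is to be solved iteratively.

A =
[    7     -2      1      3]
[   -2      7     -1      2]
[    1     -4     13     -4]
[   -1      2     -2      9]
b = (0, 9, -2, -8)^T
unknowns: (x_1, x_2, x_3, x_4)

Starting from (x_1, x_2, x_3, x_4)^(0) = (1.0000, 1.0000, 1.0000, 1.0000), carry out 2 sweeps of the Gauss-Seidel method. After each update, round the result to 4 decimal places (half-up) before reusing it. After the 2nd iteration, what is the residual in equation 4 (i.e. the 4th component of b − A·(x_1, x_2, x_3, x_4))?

Iteration 1:
  x_1 = (0 - (-2)·1.0000 - (1)·1.0000 - (3)·1.0000) / (7) = -0.2857
  x_2 = (9 - (-2)·-0.2857 - (-1)·1.0000 - (2)·1.0000) / (7) = 1.0612
  x_3 = (-2 - (1)·-0.2857 - (-4)·1.0612 - (-4)·1.0000) / (13) = 0.5023
  x_4 = (-8 - (-1)·-0.2857 - (2)·1.0612 - (-2)·0.5023) / (9) = -1.0448
Iteration 2:
  x_1 = (0 - (-2)·1.0612 - (1)·0.5023 - (3)·-1.0448) / (7) = 0.6792
  x_2 = (9 - (-2)·0.6792 - (-1)·0.5023 - (2)·-1.0448) / (7) = 1.8500
  x_3 = (-2 - (1)·0.6792 - (-4)·1.8500 - (-4)·-1.0448) / (13) = 0.0417
  x_4 = (-8 - (-1)·0.6792 - (2)·1.8500 - (-2)·0.0417) / (9) = -1.2153
Residual b − A·x = (2.5498, -0.1193, -0.6825, 0.0003)

0.0003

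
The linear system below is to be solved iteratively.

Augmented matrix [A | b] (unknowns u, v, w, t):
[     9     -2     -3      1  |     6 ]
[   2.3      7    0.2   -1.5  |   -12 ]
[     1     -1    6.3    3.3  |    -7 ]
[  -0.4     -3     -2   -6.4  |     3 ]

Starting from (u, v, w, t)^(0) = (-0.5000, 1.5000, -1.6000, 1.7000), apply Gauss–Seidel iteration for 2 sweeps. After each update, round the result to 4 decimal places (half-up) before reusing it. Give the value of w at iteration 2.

Iteration 1:
  u = (6 - (-2)·1.5000 - (-3)·-1.6000 - (1)·1.7000) / (9) = 0.2778
  v = (-12 - (2.3)·0.2778 - (0.2)·-1.6000 - (-1.5)·1.7000) / (7) = -1.3956
  w = (-7 - (1)·0.2778 - (-1)·-1.3956 - (3.3)·1.7000) / (6.3) = -2.2672
  t = (3 - (-0.4)·0.2778 - (-3)·-1.3956 - (-2)·-2.2672) / (-6.4) = 0.8766
Iteration 2:
  u = (6 - (-2)·-1.3956 - (-3)·-2.2672 - (1)·0.8766) / (9) = -0.4966
  v = (-12 - (2.3)·-0.4966 - (0.2)·-2.2672 - (-1.5)·0.8766) / (7) = -1.2985
  w = (-7 - (1)·-0.4966 - (-1)·-1.2985 - (3.3)·0.8766) / (6.3) = -1.6976
  t = (3 - (-0.4)·-0.4966 - (-3)·-1.2985 - (-2)·-1.6976) / (-6.4) = 0.7015

-1.6976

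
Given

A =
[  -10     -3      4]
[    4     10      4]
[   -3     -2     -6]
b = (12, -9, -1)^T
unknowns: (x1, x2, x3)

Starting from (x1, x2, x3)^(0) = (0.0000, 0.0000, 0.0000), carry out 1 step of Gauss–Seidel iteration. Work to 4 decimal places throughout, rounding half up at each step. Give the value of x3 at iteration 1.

0.9067

Iteration 1:
  x1 = (12 - (-3)·0.0000 - (4)·0.0000) / (-10) = -1.2000
  x2 = (-9 - (4)·-1.2000 - (4)·0.0000) / (10) = -0.4200
  x3 = (-1 - (-3)·-1.2000 - (-2)·-0.4200) / (-6) = 0.9067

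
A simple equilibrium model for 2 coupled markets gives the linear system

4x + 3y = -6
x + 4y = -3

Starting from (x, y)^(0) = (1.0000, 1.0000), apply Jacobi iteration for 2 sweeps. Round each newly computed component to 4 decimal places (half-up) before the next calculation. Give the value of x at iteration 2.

-0.7500

Iteration 1:
  x = (-6 - (3)·1.0000) / (4) = -2.2500
  y = (-3 - (1)·1.0000) / (4) = -1.0000
Iteration 2:
  x = (-6 - (3)·-1.0000) / (4) = -0.7500
  y = (-3 - (1)·-2.2500) / (4) = -0.1875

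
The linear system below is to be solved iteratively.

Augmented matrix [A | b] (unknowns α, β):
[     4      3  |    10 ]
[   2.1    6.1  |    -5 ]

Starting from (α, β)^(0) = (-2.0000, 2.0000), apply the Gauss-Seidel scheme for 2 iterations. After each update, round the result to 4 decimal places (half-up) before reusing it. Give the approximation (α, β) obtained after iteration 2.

Iteration 1:
  α = (10 - (3)·2.0000) / (4) = 1.0000
  β = (-5 - (2.1)·1.0000) / (6.1) = -1.1639
Iteration 2:
  α = (10 - (3)·-1.1639) / (4) = 3.3729
  β = (-5 - (2.1)·3.3729) / (6.1) = -1.9808

(3.3729, -1.9808)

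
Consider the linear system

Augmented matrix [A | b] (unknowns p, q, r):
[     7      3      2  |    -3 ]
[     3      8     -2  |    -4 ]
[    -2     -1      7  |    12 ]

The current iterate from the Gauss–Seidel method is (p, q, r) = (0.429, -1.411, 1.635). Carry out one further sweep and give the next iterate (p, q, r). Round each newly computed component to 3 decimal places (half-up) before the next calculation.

One sweep:
  p = (-3 - (3)·-1.411 - (2)·1.635) / (7) = -0.291
  q = (-4 - (3)·-0.291 - (-2)·1.635) / (8) = 0.018
  r = (12 - (-2)·-0.291 - (-1)·0.018) / (7) = 1.634

(-0.291, 0.018, 1.634)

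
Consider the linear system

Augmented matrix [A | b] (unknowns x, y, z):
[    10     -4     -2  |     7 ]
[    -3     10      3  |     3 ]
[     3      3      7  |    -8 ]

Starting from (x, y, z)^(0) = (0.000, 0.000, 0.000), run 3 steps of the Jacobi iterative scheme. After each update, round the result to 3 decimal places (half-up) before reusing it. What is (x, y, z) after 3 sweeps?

(0.727, 0.949, -1.762)

Iteration 1:
  x = (7 - (-4)·0.000 - (-2)·0.000) / (10) = 0.700
  y = (3 - (-3)·0.000 - (3)·0.000) / (10) = 0.300
  z = (-8 - (3)·0.000 - (3)·0.000) / (7) = -1.143
Iteration 2:
  x = (7 - (-4)·0.300 - (-2)·-1.143) / (10) = 0.591
  y = (3 - (-3)·0.700 - (3)·-1.143) / (10) = 0.853
  z = (-8 - (3)·0.700 - (3)·0.300) / (7) = -1.571
Iteration 3:
  x = (7 - (-4)·0.853 - (-2)·-1.571) / (10) = 0.727
  y = (3 - (-3)·0.591 - (3)·-1.571) / (10) = 0.949
  z = (-8 - (3)·0.591 - (3)·0.853) / (7) = -1.762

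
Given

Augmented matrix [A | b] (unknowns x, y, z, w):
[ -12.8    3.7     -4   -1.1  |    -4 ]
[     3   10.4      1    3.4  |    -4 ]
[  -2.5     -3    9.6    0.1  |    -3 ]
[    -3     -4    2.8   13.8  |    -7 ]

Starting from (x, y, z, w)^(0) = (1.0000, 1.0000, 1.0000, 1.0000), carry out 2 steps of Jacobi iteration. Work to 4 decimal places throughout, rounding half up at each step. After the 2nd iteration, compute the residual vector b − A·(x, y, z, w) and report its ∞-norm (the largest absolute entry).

6.6651

Iteration 1:
  x = (-4 - (3.7)·1.0000 - (-4)·1.0000 - (-1.1)·1.0000) / (-12.8) = 0.2031
  y = (-4 - (3)·1.0000 - (1)·1.0000 - (3.4)·1.0000) / (10.4) = -1.0962
  z = (-3 - (-2.5)·1.0000 - (-3)·1.0000 - (0.1)·1.0000) / (9.6) = 0.2500
  w = (-7 - (-3)·1.0000 - (-4)·1.0000 - (2.8)·1.0000) / (13.8) = -0.2029
Iteration 2:
  x = (-4 - (3.7)·-1.0962 - (-4)·0.2500 - (-1.1)·-0.2029) / (-12.8) = -0.0651
  y = (-4 - (3)·0.2031 - (1)·0.2500 - (3.4)·-0.2029) / (10.4) = -0.4009
  z = (-3 - (-2.5)·0.2031 - (-3)·-1.0962 - (0.1)·-0.2029) / (9.6) = -0.6001
  w = (-7 - (-3)·0.2031 - (-4)·-1.0962 - (2.8)·0.2500) / (13.8) = -0.8316
Residual b − A·x = (-6.6651, 3.7922, 1.4787, 4.3575); ∞-norm = 6.6651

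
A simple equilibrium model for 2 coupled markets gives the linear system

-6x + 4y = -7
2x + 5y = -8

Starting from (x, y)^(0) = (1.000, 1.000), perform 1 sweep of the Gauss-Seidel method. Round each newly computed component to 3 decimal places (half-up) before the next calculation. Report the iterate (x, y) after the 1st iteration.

(1.833, -2.333)

Iteration 1:
  x = (-7 - (4)·1.000) / (-6) = 1.833
  y = (-8 - (2)·1.833) / (5) = -2.333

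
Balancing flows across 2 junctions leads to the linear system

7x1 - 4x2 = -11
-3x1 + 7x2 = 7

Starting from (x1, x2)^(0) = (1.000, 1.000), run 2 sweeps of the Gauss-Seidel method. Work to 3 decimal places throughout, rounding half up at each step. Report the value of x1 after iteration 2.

-1.245

Iteration 1:
  x1 = (-11 - (-4)·1.000) / (7) = -1.000
  x2 = (7 - (-3)·-1.000) / (7) = 0.571
Iteration 2:
  x1 = (-11 - (-4)·0.571) / (7) = -1.245
  x2 = (7 - (-3)·-1.245) / (7) = 0.466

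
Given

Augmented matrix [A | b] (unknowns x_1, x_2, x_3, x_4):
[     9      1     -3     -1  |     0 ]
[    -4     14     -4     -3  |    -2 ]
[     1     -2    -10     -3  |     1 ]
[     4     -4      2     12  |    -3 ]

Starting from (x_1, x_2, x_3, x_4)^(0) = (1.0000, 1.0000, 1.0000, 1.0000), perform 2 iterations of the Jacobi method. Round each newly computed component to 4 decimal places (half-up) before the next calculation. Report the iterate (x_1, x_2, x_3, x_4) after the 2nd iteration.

(-0.2844, -0.2798, -0.0702, -0.0635)

Iteration 1:
  x_1 = (0 - (1)·1.0000 - (-3)·1.0000 - (-1)·1.0000) / (9) = 0.3333
  x_2 = (-2 - (-4)·1.0000 - (-4)·1.0000 - (-3)·1.0000) / (14) = 0.6429
  x_3 = (1 - (1)·1.0000 - (-2)·1.0000 - (-3)·1.0000) / (-10) = -0.5000
  x_4 = (-3 - (4)·1.0000 - (-4)·1.0000 - (2)·1.0000) / (12) = -0.4167
Iteration 2:
  x_1 = (0 - (1)·0.6429 - (-3)·-0.5000 - (-1)·-0.4167) / (9) = -0.2844
  x_2 = (-2 - (-4)·0.3333 - (-4)·-0.5000 - (-3)·-0.4167) / (14) = -0.2798
  x_3 = (1 - (1)·0.3333 - (-2)·0.6429 - (-3)·-0.4167) / (-10) = -0.0702
  x_4 = (-3 - (4)·0.3333 - (-4)·0.6429 - (2)·-0.5000) / (12) = -0.0635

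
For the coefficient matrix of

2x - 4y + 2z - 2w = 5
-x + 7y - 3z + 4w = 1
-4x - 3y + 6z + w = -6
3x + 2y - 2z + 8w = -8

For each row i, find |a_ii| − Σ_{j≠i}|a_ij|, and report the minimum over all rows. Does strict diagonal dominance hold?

-6

row 1: |2| − (4+2+2) = -6
row 2: |7| − (1+3+4) = -1
row 3: |6| − (4+3+1) = -2
row 4: |8| − (3+2+2) = 1
minimum over rows = -6 → not strictly diagonally dominant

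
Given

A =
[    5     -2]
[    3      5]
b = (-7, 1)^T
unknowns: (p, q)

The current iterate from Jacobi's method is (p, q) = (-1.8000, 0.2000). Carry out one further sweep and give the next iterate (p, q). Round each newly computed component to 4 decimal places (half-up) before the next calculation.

One sweep:
  p = (-7 - (-2)·0.2000) / (5) = -1.3200
  q = (1 - (3)·-1.8000) / (5) = 1.2800

(-1.3200, 1.2800)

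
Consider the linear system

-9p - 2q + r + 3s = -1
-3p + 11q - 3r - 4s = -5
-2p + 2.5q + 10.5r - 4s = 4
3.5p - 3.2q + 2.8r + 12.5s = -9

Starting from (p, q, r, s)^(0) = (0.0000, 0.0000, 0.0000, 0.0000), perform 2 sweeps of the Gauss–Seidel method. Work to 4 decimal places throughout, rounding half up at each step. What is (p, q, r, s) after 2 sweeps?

Iteration 1:
  p = (-1 - (-2)·0.0000 - (1)·0.0000 - (3)·0.0000) / (-9) = 0.1111
  q = (-5 - (-3)·0.1111 - (-3)·0.0000 - (-4)·0.0000) / (11) = -0.4242
  r = (4 - (-2)·0.1111 - (2.5)·-0.4242 - (-4)·0.0000) / (10.5) = 0.5031
  s = (-9 - (3.5)·0.1111 - (-3.2)·-0.4242 - (2.8)·0.5031) / (12.5) = -0.9724
Iteration 2:
  p = (-1 - (-2)·-0.4242 - (1)·0.5031 - (3)·-0.9724) / (-9) = -0.0629
  q = (-5 - (-3)·-0.0629 - (-3)·0.5031 - (-4)·-0.9724) / (11) = -0.6881
  r = (4 - (-2)·-0.0629 - (2.5)·-0.6881 - (-4)·-0.9724) / (10.5) = 0.1624
  s = (-9 - (3.5)·-0.0629 - (-3.2)·-0.6881 - (2.8)·0.1624) / (12.5) = -0.9149

(-0.0629, -0.6881, 0.1624, -0.9149)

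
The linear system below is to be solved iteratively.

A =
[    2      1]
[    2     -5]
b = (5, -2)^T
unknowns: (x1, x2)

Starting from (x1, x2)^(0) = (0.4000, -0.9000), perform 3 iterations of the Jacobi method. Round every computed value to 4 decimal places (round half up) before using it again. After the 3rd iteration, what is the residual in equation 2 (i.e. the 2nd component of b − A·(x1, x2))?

Iteration 1:
  x1 = (5 - (1)·-0.9000) / (2) = 2.9500
  x2 = (-2 - (2)·0.4000) / (-5) = 0.5600
Iteration 2:
  x1 = (5 - (1)·0.5600) / (2) = 2.2200
  x2 = (-2 - (2)·2.9500) / (-5) = 1.5800
Iteration 3:
  x1 = (5 - (1)·1.5800) / (2) = 1.7100
  x2 = (-2 - (2)·2.2200) / (-5) = 1.2880
Residual b − A·x = (0.2920, 1.0200)

1.0200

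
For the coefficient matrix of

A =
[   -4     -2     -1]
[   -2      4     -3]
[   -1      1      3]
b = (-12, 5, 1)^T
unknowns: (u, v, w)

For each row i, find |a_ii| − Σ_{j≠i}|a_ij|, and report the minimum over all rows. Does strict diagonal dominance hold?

-1

row 1: |-4| − (2+1) = 1
row 2: |4| − (2+3) = -1
row 3: |3| − (1+1) = 1
minimum over rows = -1 → not strictly diagonally dominant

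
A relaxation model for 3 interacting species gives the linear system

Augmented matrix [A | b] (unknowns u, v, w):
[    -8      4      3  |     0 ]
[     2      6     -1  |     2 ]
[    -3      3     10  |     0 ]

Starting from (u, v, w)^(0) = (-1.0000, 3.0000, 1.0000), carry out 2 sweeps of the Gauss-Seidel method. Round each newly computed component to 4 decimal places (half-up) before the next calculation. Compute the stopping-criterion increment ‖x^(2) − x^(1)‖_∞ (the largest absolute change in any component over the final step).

1.7125

Iteration 1:
  u = (0 - (4)·3.0000 - (3)·1.0000) / (-8) = 1.8750
  v = (2 - (2)·1.8750 - (-1)·1.0000) / (6) = -0.1250
  w = (0 - (-3)·1.8750 - (3)·-0.1250) / (10) = 0.6000
Iteration 2:
  u = (0 - (4)·-0.1250 - (3)·0.6000) / (-8) = 0.1625
  v = (2 - (2)·0.1625 - (-1)·0.6000) / (6) = 0.3792
  w = (0 - (-3)·0.1625 - (3)·0.3792) / (10) = -0.0650
Change: (-1.7125, 0.5042, -0.6650) → max |·| = 1.7125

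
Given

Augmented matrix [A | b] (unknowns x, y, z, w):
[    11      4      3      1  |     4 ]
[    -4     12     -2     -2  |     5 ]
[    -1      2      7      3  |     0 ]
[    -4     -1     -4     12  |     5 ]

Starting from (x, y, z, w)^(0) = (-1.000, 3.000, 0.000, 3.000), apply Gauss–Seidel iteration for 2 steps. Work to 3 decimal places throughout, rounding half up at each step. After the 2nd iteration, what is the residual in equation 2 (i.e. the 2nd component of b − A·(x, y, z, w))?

Iteration 1:
  x = (4 - (4)·3.000 - (3)·0.000 - (1)·3.000) / (11) = -1.000
  y = (5 - (-4)·-1.000 - (-2)·0.000 - (-2)·3.000) / (12) = 0.583
  z = (0 - (-1)·-1.000 - (2)·0.583 - (3)·3.000) / (7) = -1.595
  w = (5 - (-4)·-1.000 - (-1)·0.583 - (-4)·-1.595) / (12) = -0.400
Iteration 2:
  x = (4 - (4)·0.583 - (3)·-1.595 - (1)·-0.400) / (11) = 0.623
  y = (5 - (-4)·0.623 - (-2)·-1.595 - (-2)·-0.400) / (12) = 0.292
  z = (0 - (-1)·0.623 - (2)·0.292 - (3)·-0.400) / (7) = 0.177
  w = (5 - (-4)·0.623 - (-1)·0.292 - (-4)·0.177) / (12) = 0.708
Residual b − A·x = (-5.260, 5.758, -3.324, -0.004)

5.758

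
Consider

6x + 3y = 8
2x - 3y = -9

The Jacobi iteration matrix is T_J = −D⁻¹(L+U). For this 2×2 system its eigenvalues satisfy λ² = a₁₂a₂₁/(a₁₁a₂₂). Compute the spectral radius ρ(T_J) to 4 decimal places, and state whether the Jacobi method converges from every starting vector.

0.5774

a₁₂a₂₁/(a₁₁a₂₂) = (3)·(2) / ((6)·(-3)) = -0.333333
ρ = √|-0.333333| = √0.333333 = 0.5774
ρ < 1, so Jacobi converges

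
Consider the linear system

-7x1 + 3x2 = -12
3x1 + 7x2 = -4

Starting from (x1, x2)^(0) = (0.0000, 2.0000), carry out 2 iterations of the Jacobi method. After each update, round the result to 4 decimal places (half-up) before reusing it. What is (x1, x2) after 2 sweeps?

Iteration 1:
  x1 = (-12 - (3)·2.0000) / (-7) = 2.5714
  x2 = (-4 - (3)·0.0000) / (7) = -0.5714
Iteration 2:
  x1 = (-12 - (3)·-0.5714) / (-7) = 1.4694
  x2 = (-4 - (3)·2.5714) / (7) = -1.6735

(1.4694, -1.6735)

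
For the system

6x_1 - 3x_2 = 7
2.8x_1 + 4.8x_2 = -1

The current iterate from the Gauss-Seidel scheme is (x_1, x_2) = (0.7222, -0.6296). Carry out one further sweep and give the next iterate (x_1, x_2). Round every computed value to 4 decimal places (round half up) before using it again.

One sweep:
  x_1 = (7 - (-3)·-0.6296) / (6) = 0.8519
  x_2 = (-1 - (2.8)·0.8519) / (4.8) = -0.7053

(0.8519, -0.7053)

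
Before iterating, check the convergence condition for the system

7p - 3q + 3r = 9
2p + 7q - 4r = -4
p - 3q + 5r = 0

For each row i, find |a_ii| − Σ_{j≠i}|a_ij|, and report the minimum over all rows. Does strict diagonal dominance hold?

row 1: |7| − (3+3) = 1
row 2: |7| − (2+4) = 1
row 3: |5| − (1+3) = 1
minimum over rows = 1 → strictly diagonally dominant (convergence guaranteed)

1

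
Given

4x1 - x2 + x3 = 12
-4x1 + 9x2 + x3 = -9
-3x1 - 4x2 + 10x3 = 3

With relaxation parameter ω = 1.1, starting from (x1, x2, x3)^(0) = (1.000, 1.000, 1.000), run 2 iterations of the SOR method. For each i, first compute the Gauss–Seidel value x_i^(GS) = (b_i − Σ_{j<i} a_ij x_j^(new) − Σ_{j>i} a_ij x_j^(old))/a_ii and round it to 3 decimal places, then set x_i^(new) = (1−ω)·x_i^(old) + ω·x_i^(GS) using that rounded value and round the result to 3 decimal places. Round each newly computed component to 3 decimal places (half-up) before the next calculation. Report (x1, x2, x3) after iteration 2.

Iteration 1:
  x1: GS value = (12 - (-1)·1.000 - (1)·1.000) / (4) = 3.000;  x1 ← (1−ω)·1.000 + ω·3.000 = 3.200
  x2: GS value = (-9 - (-4)·3.200 - (1)·1.000) / (9) = 0.311;  x2 ← (1−ω)·1.000 + ω·0.311 = 0.242
  x3: GS value = (3 - (-3)·3.200 - (-4)·0.242) / (10) = 1.357;  x3 ← (1−ω)·1.000 + ω·1.357 = 1.393
Iteration 2:
  x1: GS value = (12 - (-1)·0.242 - (1)·1.393) / (4) = 2.712;  x1 ← (1−ω)·3.200 + ω·2.712 = 2.663
  x2: GS value = (-9 - (-4)·2.663 - (1)·1.393) / (9) = 0.029;  x2 ← (1−ω)·0.242 + ω·0.029 = 0.008
  x3: GS value = (3 - (-3)·2.663 - (-4)·0.008) / (10) = 1.102;  x3 ← (1−ω)·1.393 + ω·1.102 = 1.073

(2.663, 0.008, 1.073)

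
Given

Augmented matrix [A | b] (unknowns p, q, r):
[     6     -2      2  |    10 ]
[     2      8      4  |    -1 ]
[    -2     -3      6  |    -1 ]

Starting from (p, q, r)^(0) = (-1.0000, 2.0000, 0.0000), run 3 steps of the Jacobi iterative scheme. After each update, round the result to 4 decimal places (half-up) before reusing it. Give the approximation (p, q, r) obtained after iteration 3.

(1.1227, -0.8472, -0.1319)

Iteration 1:
  p = (10 - (-2)·2.0000 - (2)·0.0000) / (6) = 2.3333
  q = (-1 - (2)·-1.0000 - (4)·0.0000) / (8) = 0.1250
  r = (-1 - (-2)·-1.0000 - (-3)·2.0000) / (6) = 0.5000
Iteration 2:
  p = (10 - (-2)·0.1250 - (2)·0.5000) / (6) = 1.5417
  q = (-1 - (2)·2.3333 - (4)·0.5000) / (8) = -0.9583
  r = (-1 - (-2)·2.3333 - (-3)·0.1250) / (6) = 0.6736
Iteration 3:
  p = (10 - (-2)·-0.9583 - (2)·0.6736) / (6) = 1.1227
  q = (-1 - (2)·1.5417 - (4)·0.6736) / (8) = -0.8472
  r = (-1 - (-2)·1.5417 - (-3)·-0.9583) / (6) = -0.1319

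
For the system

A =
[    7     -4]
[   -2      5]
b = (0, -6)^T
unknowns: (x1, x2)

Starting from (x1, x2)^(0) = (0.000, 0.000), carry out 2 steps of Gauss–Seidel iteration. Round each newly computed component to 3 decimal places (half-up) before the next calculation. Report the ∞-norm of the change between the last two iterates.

0.686

Iteration 1:
  x1 = (0 - (-4)·0.000) / (7) = 0.000
  x2 = (-6 - (-2)·0.000) / (5) = -1.200
Iteration 2:
  x1 = (0 - (-4)·-1.200) / (7) = -0.686
  x2 = (-6 - (-2)·-0.686) / (5) = -1.474
Change: (-0.686, -0.274) → max |·| = 0.686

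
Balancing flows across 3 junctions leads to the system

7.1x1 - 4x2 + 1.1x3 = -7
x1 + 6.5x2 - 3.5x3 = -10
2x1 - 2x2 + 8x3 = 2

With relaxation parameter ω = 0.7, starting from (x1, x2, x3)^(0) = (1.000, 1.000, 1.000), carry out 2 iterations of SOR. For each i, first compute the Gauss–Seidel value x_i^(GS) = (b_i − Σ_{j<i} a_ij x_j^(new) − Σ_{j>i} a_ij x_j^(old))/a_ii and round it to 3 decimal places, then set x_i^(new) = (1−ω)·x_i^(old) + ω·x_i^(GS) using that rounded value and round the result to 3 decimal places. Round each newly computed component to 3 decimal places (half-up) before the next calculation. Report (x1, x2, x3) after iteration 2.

(-0.921, -0.934, 0.300)

Iteration 1:
  x1: GS value = (-7 - (-4)·1.000 - (1.1)·1.000) / (7.1) = -0.577;  x1 ← (1−ω)·1.000 + ω·-0.577 = -0.104
  x2: GS value = (-10 - (1)·-0.104 - (-3.5)·1.000) / (6.5) = -0.984;  x2 ← (1−ω)·1.000 + ω·-0.984 = -0.389
  x3: GS value = (2 - (2)·-0.104 - (-2)·-0.389) / (8) = 0.179;  x3 ← (1−ω)·1.000 + ω·0.179 = 0.425
Iteration 2:
  x1: GS value = (-7 - (-4)·-0.389 - (1.1)·0.425) / (7.1) = -1.271;  x1 ← (1−ω)·-0.104 + ω·-1.271 = -0.921
  x2: GS value = (-10 - (1)·-0.921 - (-3.5)·0.425) / (6.5) = -1.168;  x2 ← (1−ω)·-0.389 + ω·-1.168 = -0.934
  x3: GS value = (2 - (2)·-0.921 - (-2)·-0.934) / (8) = 0.247;  x3 ← (1−ω)·0.425 + ω·0.247 = 0.300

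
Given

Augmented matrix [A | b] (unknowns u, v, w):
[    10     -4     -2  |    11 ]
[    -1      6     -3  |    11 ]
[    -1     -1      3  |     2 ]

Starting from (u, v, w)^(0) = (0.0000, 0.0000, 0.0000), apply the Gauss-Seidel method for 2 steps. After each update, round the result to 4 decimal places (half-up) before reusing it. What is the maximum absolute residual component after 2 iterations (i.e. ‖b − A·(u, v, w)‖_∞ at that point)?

Iteration 1:
  u = (11 - (-4)·0.0000 - (-2)·0.0000) / (10) = 1.1000
  v = (11 - (-1)·1.1000 - (-3)·0.0000) / (6) = 2.0167
  w = (2 - (-1)·1.1000 - (-1)·2.0167) / (3) = 1.7056
Iteration 2:
  u = (11 - (-4)·2.0167 - (-2)·1.7056) / (10) = 2.2478
  v = (11 - (-1)·2.2478 - (-3)·1.7056) / (6) = 3.0608
  w = (2 - (-1)·2.2478 - (-1)·3.0608) / (3) = 2.4362
Residual b − A·x = (5.6376, 2.1916, 0.0000); ∞-norm = 5.6376

5.6376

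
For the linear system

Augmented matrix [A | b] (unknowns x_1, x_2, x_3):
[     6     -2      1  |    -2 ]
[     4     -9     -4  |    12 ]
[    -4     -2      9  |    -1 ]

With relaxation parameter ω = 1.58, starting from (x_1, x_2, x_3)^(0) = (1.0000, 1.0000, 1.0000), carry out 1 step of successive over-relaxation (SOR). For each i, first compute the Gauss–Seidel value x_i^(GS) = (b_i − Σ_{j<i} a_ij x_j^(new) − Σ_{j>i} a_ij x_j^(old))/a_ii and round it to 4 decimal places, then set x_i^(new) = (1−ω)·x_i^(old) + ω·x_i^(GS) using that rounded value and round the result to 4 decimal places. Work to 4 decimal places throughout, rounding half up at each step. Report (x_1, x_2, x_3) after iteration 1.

Iteration 1:
  x_1: GS value = (-2 - (-2)·1.0000 - (1)·1.0000) / (6) = -0.1667;  x_1 ← (1−ω)·1.0000 + ω·-0.1667 = -0.8434
  x_2: GS value = (12 - (4)·-0.8434 - (-4)·1.0000) / (-9) = -2.1526;  x_2 ← (1−ω)·1.0000 + ω·-2.1526 = -3.9811
  x_3: GS value = (-1 - (-4)·-0.8434 - (-2)·-3.9811) / (9) = -1.3706;  x_3 ← (1−ω)·1.0000 + ω·-1.3706 = -2.7455

(-0.8434, -3.9811, -2.7455)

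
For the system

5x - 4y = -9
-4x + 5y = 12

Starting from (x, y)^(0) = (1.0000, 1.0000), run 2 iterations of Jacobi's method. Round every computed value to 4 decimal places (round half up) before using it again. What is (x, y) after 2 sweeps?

(0.7600, 1.6000)

Iteration 1:
  x = (-9 - (-4)·1.0000) / (5) = -1.0000
  y = (12 - (-4)·1.0000) / (5) = 3.2000
Iteration 2:
  x = (-9 - (-4)·3.2000) / (5) = 0.7600
  y = (12 - (-4)·-1.0000) / (5) = 1.6000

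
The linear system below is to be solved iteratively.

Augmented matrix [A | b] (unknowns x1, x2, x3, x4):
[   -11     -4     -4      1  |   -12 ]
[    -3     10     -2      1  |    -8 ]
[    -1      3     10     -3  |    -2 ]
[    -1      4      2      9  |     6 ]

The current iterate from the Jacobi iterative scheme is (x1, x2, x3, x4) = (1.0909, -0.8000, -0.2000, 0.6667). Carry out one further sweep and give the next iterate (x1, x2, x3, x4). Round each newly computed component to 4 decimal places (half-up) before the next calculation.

(1.5152, -0.5794, 0.3491, 1.1879)

One sweep:
  x1 = (-12 - (-4)·-0.8000 - (-4)·-0.2000 - (1)·0.6667) / (-11) = 1.5152
  x2 = (-8 - (-3)·1.0909 - (-2)·-0.2000 - (1)·0.6667) / (10) = -0.5794
  x3 = (-2 - (-1)·1.0909 - (3)·-0.8000 - (-3)·0.6667) / (10) = 0.3491
  x4 = (6 - (-1)·1.0909 - (4)·-0.8000 - (2)·-0.2000) / (9) = 1.1879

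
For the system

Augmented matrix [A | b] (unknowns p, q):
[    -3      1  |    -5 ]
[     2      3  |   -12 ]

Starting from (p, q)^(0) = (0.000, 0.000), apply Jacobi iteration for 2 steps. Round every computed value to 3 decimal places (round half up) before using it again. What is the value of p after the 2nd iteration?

Iteration 1:
  p = (-5 - (1)·0.000) / (-3) = 1.667
  q = (-12 - (2)·0.000) / (3) = -4.000
Iteration 2:
  p = (-5 - (1)·-4.000) / (-3) = 0.333
  q = (-12 - (2)·1.667) / (3) = -5.111

0.333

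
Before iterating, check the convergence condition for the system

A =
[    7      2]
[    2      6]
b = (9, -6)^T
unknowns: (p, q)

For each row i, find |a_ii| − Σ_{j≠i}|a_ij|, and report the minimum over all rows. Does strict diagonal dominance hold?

row 1: |7| − (2) = 5
row 2: |6| − (2) = 4
minimum over rows = 4 → strictly diagonally dominant (convergence guaranteed)

4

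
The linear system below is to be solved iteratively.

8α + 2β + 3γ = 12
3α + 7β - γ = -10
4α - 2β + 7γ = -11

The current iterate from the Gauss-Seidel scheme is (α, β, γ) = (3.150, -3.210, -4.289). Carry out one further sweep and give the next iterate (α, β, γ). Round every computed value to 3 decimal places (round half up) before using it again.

One sweep:
  α = (12 - (2)·-3.210 - (3)·-4.289) / (8) = 3.911
  β = (-10 - (3)·3.911 - (-1)·-4.289) / (7) = -3.717
  γ = (-11 - (4)·3.911 - (-2)·-3.717) / (7) = -4.868

(3.911, -3.717, -4.868)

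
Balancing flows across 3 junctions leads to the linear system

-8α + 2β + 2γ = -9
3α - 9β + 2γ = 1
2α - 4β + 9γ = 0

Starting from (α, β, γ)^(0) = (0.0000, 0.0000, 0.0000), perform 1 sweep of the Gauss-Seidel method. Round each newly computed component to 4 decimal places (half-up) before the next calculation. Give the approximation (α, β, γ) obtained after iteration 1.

(1.1250, 0.2639, -0.1327)

Iteration 1:
  α = (-9 - (2)·0.0000 - (2)·0.0000) / (-8) = 1.1250
  β = (1 - (3)·1.1250 - (2)·0.0000) / (-9) = 0.2639
  γ = (0 - (2)·1.1250 - (-4)·0.2639) / (9) = -0.1327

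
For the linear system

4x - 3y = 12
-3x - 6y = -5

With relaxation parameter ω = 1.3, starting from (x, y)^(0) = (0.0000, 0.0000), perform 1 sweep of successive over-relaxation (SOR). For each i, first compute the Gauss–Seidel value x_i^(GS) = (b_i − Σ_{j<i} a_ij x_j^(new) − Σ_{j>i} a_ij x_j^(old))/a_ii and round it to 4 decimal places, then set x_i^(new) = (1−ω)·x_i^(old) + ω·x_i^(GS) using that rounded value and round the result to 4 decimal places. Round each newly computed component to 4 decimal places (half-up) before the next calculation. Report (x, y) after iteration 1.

(3.9000, -1.4517)

Iteration 1:
  x: GS value = (12 - (-3)·0.0000) / (4) = 3.0000;  x ← (1−ω)·0.0000 + ω·3.0000 = 3.9000
  y: GS value = (-5 - (-3)·3.9000) / (-6) = -1.1167;  y ← (1−ω)·0.0000 + ω·-1.1167 = -1.4517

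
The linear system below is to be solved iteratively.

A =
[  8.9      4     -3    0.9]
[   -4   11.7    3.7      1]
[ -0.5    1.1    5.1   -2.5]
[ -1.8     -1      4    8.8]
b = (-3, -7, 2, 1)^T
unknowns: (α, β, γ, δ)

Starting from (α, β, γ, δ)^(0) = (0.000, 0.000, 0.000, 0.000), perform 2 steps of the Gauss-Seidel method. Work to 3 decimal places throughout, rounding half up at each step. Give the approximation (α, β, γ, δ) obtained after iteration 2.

(0.184, -0.675, 0.423, -0.118)

Iteration 1:
  α = (-3 - (4)·0.000 - (-3)·0.000 - (0.9)·0.000) / (8.9) = -0.337
  β = (-7 - (-4)·-0.337 - (3.7)·0.000 - (1)·0.000) / (11.7) = -0.714
  γ = (2 - (-0.5)·-0.337 - (1.1)·-0.714 - (-2.5)·0.000) / (5.1) = 0.513
  δ = (1 - (-1.8)·-0.337 - (-1)·-0.714 - (4)·0.513) / (8.8) = -0.270
Iteration 2:
  α = (-3 - (4)·-0.714 - (-3)·0.513 - (0.9)·-0.270) / (8.9) = 0.184
  β = (-7 - (-4)·0.184 - (3.7)·0.513 - (1)·-0.270) / (11.7) = -0.675
  γ = (2 - (-0.5)·0.184 - (1.1)·-0.675 - (-2.5)·-0.270) / (5.1) = 0.423
  δ = (1 - (-1.8)·0.184 - (-1)·-0.675 - (4)·0.423) / (8.8) = -0.118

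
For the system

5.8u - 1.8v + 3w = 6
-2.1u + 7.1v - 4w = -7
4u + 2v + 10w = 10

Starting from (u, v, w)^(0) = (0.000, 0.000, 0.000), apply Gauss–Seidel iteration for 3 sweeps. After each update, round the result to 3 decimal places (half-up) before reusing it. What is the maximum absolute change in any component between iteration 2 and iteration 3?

Iteration 1:
  u = (6 - (-1.8)·0.000 - (3)·0.000) / (5.8) = 1.034
  v = (-7 - (-2.1)·1.034 - (-4)·0.000) / (7.1) = -0.680
  w = (10 - (4)·1.034 - (2)·-0.680) / (10) = 0.722
Iteration 2:
  u = (6 - (-1.8)·-0.680 - (3)·0.722) / (5.8) = 0.450
  v = (-7 - (-2.1)·0.450 - (-4)·0.722) / (7.1) = -0.446
  w = (10 - (4)·0.450 - (2)·-0.446) / (10) = 0.909
Iteration 3:
  u = (6 - (-1.8)·-0.446 - (3)·0.909) / (5.8) = 0.426
  v = (-7 - (-2.1)·0.426 - (-4)·0.909) / (7.1) = -0.348
  w = (10 - (4)·0.426 - (2)·-0.348) / (10) = 0.899
Change: (-0.024, 0.098, -0.010) → max |·| = 0.098

0.098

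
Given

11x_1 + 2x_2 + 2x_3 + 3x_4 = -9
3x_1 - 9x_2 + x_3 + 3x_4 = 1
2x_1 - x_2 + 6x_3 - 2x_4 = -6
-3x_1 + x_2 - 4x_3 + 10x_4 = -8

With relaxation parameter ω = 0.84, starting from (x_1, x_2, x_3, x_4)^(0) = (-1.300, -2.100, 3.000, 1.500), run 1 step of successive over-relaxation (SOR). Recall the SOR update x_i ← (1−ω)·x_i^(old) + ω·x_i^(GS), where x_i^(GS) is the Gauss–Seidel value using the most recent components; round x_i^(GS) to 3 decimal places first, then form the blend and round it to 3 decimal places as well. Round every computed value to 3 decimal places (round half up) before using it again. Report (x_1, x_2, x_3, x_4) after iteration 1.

Iteration 1:
  x_1: GS value = (-9 - (2)·-2.100 - (2)·3.000 - (3)·1.500) / (11) = -1.391;  x_1 ← (1−ω)·-1.300 + ω·-1.391 = -1.376
  x_2: GS value = (1 - (3)·-1.376 - (1)·3.000 - (3)·1.500) / (-9) = 0.264;  x_2 ← (1−ω)·-2.100 + ω·0.264 = -0.114
  x_3: GS value = (-6 - (2)·-1.376 - (-1)·-0.114 - (-2)·1.500) / (6) = -0.060;  x_3 ← (1−ω)·3.000 + ω·-0.060 = 0.430
  x_4: GS value = (-8 - (-3)·-1.376 - (1)·-0.114 - (-4)·0.430) / (10) = -1.029;  x_4 ← (1−ω)·1.500 + ω·-1.029 = -0.624

(-1.376, -0.114, 0.430, -0.624)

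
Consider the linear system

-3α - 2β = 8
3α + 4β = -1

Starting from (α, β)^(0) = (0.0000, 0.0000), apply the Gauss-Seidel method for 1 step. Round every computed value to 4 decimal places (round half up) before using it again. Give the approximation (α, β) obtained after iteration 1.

Iteration 1:
  α = (8 - (-2)·0.0000) / (-3) = -2.6667
  β = (-1 - (3)·-2.6667) / (4) = 1.7500

(-2.6667, 1.7500)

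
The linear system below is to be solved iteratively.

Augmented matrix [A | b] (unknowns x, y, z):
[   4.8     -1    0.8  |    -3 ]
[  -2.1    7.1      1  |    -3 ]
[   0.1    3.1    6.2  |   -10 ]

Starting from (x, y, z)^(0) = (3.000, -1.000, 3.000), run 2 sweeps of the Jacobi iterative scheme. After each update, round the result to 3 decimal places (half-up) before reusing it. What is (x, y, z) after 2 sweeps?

Iteration 1:
  x = (-3 - (-1)·-1.000 - (0.8)·3.000) / (4.8) = -1.333
  y = (-3 - (-2.1)·3.000 - (1)·3.000) / (7.1) = 0.042
  z = (-10 - (0.1)·3.000 - (3.1)·-1.000) / (6.2) = -1.161
Iteration 2:
  x = (-3 - (-1)·0.042 - (0.8)·-1.161) / (4.8) = -0.423
  y = (-3 - (-2.1)·-1.333 - (1)·-1.161) / (7.1) = -0.653
  z = (-10 - (0.1)·-1.333 - (3.1)·0.042) / (6.2) = -1.612

(-0.423, -0.653, -1.612)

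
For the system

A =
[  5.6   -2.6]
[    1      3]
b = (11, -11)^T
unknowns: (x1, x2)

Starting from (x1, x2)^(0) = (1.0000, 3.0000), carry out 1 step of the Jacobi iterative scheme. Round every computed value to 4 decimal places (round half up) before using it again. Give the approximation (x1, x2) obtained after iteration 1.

Iteration 1:
  x1 = (11 - (-2.6)·3.0000) / (5.6) = 3.3571
  x2 = (-11 - (1)·1.0000) / (3) = -4.0000

(3.3571, -4.0000)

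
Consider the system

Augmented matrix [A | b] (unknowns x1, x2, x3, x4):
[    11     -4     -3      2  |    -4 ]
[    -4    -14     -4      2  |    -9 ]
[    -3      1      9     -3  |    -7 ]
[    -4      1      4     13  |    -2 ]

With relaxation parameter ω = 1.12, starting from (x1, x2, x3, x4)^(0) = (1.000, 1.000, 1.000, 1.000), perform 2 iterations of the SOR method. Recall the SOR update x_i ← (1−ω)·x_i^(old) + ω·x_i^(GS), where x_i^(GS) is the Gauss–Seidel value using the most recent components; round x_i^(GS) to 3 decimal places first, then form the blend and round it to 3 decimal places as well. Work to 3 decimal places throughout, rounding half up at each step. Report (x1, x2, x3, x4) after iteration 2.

(-0.410, 0.999, -1.104, -0.007)

Iteration 1:
  x1: GS value = (-4 - (-4)·1.000 - (-3)·1.000 - (2)·1.000) / (11) = 0.091;  x1 ← (1−ω)·1.000 + ω·0.091 = -0.018
  x2: GS value = (-9 - (-4)·-0.018 - (-4)·1.000 - (2)·1.000) / (-14) = 0.505;  x2 ← (1−ω)·1.000 + ω·0.505 = 0.446
  x3: GS value = (-7 - (-3)·-0.018 - (1)·0.446 - (-3)·1.000) / (9) = -0.500;  x3 ← (1−ω)·1.000 + ω·-0.500 = -0.680
  x4: GS value = (-2 - (-4)·-0.018 - (1)·0.446 - (4)·-0.680) / (13) = 0.016;  x4 ← (1−ω)·1.000 + ω·0.016 = -0.102
Iteration 2:
  x1: GS value = (-4 - (-4)·0.446 - (-3)·-0.680 - (2)·-0.102) / (11) = -0.368;  x1 ← (1−ω)·-0.018 + ω·-0.368 = -0.410
  x2: GS value = (-9 - (-4)·-0.410 - (-4)·-0.680 - (2)·-0.102) / (-14) = 0.940;  x2 ← (1−ω)·0.446 + ω·0.940 = 0.999
  x3: GS value = (-7 - (-3)·-0.410 - (1)·0.999 - (-3)·-0.102) / (9) = -1.059;  x3 ← (1−ω)·-0.680 + ω·-1.059 = -1.104
  x4: GS value = (-2 - (-4)·-0.410 - (1)·0.999 - (4)·-1.104) / (13) = -0.017;  x4 ← (1−ω)·-0.102 + ω·-0.017 = -0.007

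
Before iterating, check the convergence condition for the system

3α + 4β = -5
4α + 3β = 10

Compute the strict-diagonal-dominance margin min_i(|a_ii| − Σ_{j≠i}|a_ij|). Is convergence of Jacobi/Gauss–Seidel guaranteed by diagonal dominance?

row 1: |3| − (4) = -1
row 2: |3| − (4) = -1
minimum over rows = -1 → not strictly diagonally dominant

-1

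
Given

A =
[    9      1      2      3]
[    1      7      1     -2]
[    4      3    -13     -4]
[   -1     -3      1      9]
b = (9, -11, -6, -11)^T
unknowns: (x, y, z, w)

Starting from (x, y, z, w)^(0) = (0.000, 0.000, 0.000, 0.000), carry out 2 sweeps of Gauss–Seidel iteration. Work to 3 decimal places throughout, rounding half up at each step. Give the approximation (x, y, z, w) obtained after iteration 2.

Iteration 1:
  x = (9 - (1)·0.000 - (2)·0.000 - (3)·0.000) / (9) = 1.000
  y = (-11 - (1)·1.000 - (1)·0.000 - (-2)·0.000) / (7) = -1.714
  z = (-6 - (4)·1.000 - (3)·-1.714 - (-4)·0.000) / (-13) = 0.374
  w = (-11 - (-1)·1.000 - (-3)·-1.714 - (1)·0.374) / (9) = -1.724
Iteration 2:
  x = (9 - (1)·-1.714 - (2)·0.374 - (3)·-1.724) / (9) = 1.682
  y = (-11 - (1)·1.682 - (1)·0.374 - (-2)·-1.724) / (7) = -2.358
  z = (-6 - (4)·1.682 - (3)·-2.358 - (-4)·-1.724) / (-13) = 0.965
  w = (-11 - (-1)·1.682 - (-3)·-2.358 - (1)·0.965) / (9) = -1.929

(1.682, -2.358, 0.965, -1.929)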